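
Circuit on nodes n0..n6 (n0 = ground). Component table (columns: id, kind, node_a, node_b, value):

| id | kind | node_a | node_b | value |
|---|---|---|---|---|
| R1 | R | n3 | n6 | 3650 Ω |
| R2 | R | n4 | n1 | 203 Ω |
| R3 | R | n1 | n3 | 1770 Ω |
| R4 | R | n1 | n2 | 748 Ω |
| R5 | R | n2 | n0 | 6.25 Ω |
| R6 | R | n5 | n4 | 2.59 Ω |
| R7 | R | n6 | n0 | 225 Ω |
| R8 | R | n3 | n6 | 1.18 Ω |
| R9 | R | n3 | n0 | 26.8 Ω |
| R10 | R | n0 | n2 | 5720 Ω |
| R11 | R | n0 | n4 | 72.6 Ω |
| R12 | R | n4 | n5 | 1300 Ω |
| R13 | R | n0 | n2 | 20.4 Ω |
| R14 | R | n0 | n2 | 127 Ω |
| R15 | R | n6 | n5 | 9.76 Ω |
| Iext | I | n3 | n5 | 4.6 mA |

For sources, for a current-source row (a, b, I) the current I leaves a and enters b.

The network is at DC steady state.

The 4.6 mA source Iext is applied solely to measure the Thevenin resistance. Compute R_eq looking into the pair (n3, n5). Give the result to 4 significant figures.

MNA unknowns: 6 node voltages V₁..V_6
R1: Y=0.0002740 on G[3,6]
R2: Y=0.004926 on G[4,1]
R3: Y=0.0005650 on G[1,3]
R4: Y=0.001337 on G[1,2]
R5: Y=0.1600 on G[2,0]
R6: Y=0.3861 on G[5,4]
R7: Y=0.004444 on G[6,0]
R8: Y=0.8475 on G[3,6]
R9: Y=0.03731 on G[3,0]
R10: Y=0.0001748 on G[0,2]
R11: Y=0.01377 on G[0,4]
R12: Y=0.0007692 on G[4,5]
R13: Y=0.04902 on G[0,2]
R14: Y=0.007874 on G[0,2]
R15: Y=0.1025 on G[6,5]
Iext: z[3]−=0.0046, z[5]+=0.0046
solve → V1=0.02212, V2=0.0001354, V3=-0.01177, V4=0.03197, V5=0.03324, V6=-0.006885

R_eq = 9.785 Ω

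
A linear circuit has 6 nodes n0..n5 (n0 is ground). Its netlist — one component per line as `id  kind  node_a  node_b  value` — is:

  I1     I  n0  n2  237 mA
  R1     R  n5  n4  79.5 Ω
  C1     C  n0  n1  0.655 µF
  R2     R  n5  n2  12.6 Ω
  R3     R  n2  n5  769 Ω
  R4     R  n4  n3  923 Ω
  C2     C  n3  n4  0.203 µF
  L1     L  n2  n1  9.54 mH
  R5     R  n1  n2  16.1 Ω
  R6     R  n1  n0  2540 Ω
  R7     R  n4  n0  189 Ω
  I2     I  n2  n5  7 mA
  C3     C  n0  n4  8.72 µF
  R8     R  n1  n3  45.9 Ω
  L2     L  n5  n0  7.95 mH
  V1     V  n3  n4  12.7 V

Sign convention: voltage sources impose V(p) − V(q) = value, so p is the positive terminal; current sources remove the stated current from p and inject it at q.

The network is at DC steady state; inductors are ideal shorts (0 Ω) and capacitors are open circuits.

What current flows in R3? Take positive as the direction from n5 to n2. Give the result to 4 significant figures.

Element admittances at DC:
  I1: injects 0.237 A into n2 (from n0)
  Y(R1) = 0.01258 S between n5,n4
  Y(C1) = 0.000 S between n0,n1
  Y(R2) = 0.07937 S between n5,n2
  Y(R3) = 0.001300 S between n2,n5
  Y(R4) = 0.001083 S between n4,n3
  Y(C2) = 0.000 S between n3,n4
  L1: short n2↔n1 (DC inductor)
  Y(R5) = 0.06211 S between n1,n2
  Y(R6) = 0.0003937 S between n1,n0
  Y(R7) = 0.005291 S between n4,n0
  I2: injects 0.007 A into n5 (from n2)
  Y(C3) = 0.000 S between n0,n4
  Y(R8) = 0.02179 S between n1,n3
  L2: short n5↔n0 (DC inductor)
  V1: constraint V(n3)−V(n4) = 12.7
Assemble and solve the 8×8 MNA system:
  V(n1)=3.903  V(n2)=3.903  V(n3)=7.867  V(n4)=-4.833  V(n5)=0.000
  i(L1)=-0.08483  i(L2)=0.2610  i(V1)=-0.1001

-0.005075 A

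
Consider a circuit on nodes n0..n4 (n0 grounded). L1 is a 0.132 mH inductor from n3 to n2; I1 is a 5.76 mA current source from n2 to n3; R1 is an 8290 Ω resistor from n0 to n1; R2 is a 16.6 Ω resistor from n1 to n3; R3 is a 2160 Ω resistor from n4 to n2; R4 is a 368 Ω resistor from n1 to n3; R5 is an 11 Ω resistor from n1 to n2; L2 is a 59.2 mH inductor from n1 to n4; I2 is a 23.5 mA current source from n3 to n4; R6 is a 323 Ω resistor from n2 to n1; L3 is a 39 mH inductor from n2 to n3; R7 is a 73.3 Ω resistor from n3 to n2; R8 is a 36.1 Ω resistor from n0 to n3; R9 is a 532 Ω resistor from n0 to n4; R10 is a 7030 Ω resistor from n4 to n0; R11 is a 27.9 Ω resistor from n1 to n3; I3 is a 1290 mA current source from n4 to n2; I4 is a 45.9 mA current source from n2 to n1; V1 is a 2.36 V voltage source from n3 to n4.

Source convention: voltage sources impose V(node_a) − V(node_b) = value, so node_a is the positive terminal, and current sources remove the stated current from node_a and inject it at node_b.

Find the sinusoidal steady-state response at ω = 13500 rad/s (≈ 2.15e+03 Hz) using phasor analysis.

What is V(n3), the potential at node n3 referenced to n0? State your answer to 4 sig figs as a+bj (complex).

0.1585-0.004422j V

Apply KCL at each of the 4 non-ground nodes and solve the resulting linear system.
Node n1: branches {R1, R2, R4, R5, L2, R6, R11, I4} → V_1 = 0.5069+1.090j
Node n2: branches {L1, I1, R3, R5, R6, L3, R7, I3, I4} → V_2 = 0.4000+2.205j
Node n3: branches {L1, I1, R2, R4, I2, L3, R7, R8, R11, V1} → V_3 = 0.1585-0.004422j
Node n4: branches {R3, L2, I2, R9, R10, I3, V1} → V_4 = -2.202-0.004422j
Source currents: i(V1)=1.259+0.002357j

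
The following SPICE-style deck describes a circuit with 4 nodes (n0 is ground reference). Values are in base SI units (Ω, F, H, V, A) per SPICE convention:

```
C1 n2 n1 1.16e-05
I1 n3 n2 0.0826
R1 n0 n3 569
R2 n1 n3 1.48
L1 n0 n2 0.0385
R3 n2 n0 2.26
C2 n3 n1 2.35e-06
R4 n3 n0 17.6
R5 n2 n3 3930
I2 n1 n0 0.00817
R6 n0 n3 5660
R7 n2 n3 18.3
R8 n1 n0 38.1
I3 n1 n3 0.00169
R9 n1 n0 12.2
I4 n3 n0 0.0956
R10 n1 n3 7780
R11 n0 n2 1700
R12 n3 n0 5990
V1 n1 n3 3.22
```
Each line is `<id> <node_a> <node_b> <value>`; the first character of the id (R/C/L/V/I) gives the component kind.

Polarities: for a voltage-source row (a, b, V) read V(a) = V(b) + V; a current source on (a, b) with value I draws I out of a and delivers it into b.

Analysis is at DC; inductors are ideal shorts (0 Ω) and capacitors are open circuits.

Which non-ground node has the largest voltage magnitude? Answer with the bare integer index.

3

MNA unknowns: 3 node voltages V₁..V_3 plus 2 source currents (L1, V1)
C1: Y=0.000 on G[2,1]
I1: z[3]−=0.0826, z[2]+=0.0826
R1: Y=0.001757 on G[0,3]
R2: Y=0.6757 on G[1,3]
L1: row V0−V2=0, i_L1 at 0,2
R3: Y=0.4425 on G[2,0]
C2: Y=0.000 on G[3,1]
R4: Y=0.05682 on G[3,0]
R5: Y=0.0002545 on G[2,3]
I2: z[1]−=0.00817, z[0]+=0.00817
R6: Y=0.0001767 on G[0,3]
R7: Y=0.05464 on G[2,3]
R8: Y=0.02625 on G[1,0]
I3: z[1]−=0.00169, z[3]+=0.00169
R9: Y=0.08197 on G[1,0]
I4: z[3]−=0.0956, z[0]+=0.0956
R10: Y=0.0001285 on G[1,3]
R11: Y=0.0005882 on G[0,2]
R12: Y=0.0001669 on G[3,0]
V1: row V1−V3=3.22, i_V1 at 1,3
solve → V1=0.8113, V2=0.000, V3=-2.409
aux → i_L1=0.04964, i_V1=-2.274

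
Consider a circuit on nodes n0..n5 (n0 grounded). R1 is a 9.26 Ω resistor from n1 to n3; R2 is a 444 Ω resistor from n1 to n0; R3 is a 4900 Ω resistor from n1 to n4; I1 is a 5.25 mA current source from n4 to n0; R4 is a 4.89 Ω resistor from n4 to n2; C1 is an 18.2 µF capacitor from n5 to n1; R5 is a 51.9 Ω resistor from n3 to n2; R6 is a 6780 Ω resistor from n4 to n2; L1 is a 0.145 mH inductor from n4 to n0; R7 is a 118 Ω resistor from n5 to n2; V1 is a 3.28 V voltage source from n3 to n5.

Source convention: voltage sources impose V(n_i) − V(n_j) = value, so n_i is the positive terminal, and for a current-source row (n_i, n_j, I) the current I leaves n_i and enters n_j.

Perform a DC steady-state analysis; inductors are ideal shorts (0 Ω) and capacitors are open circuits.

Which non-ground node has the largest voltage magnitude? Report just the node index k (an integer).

MNA unknowns: 5 node voltages V₁..V_5 plus 2 source currents (L1, V1)
R1: Y=0.1080 on G[1,3]
R2: Y=0.002252 on G[1,0]
R3: Y=0.0002041 on G[1,4]
I1: z[4]−=0.00525, z[0]+=0.00525
R4: Y=0.2045 on G[4,2]
C1: Y=0.000 on G[5,1]
R5: Y=0.01927 on G[3,2]
R6: Y=0.0001475 on G[4,2]
L1: row V4−V0=0, i_L1 at 4,0
R7: Y=0.008475 on G[5,2]
V1: row V3−V5=3.28, i_V1 at 3,5
solve → V1=0.8920, V2=-0.01071, V3=0.9123, V4=0.000, V5=-2.368
aux → i_L1=-0.007259, i_V1=-0.01997

5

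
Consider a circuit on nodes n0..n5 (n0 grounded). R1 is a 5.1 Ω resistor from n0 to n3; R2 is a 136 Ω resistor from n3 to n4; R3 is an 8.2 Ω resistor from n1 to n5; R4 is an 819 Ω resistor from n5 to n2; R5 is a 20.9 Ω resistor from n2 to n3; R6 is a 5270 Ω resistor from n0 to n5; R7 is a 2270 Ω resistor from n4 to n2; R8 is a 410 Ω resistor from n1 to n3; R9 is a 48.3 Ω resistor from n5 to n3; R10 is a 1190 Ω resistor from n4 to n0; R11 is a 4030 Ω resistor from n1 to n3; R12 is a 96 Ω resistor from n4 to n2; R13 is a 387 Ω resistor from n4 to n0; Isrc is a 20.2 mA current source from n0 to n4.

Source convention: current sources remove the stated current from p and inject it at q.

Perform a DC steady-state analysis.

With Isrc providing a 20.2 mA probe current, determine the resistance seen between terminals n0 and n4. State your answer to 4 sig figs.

Apply KCL at each of the 5 non-ground nodes and solve the resulting linear system.
Node n1: branches {R3, R8, R11} → V_1 = 0.09202
Node n2: branches {R4, R5, R7, R12} → V_2 = 0.2674
Node n3: branches {R1, R2, R5, R8, R9, R11} → V_3 = 0.08378
Node n4: branches {R2, R7, R10, R12, R13, Isrc} → V_4 = 1.096
Node n5: branches {R3, R4, R6, R9} → V_5 = 0.09220

R_eq = 54.28 Ω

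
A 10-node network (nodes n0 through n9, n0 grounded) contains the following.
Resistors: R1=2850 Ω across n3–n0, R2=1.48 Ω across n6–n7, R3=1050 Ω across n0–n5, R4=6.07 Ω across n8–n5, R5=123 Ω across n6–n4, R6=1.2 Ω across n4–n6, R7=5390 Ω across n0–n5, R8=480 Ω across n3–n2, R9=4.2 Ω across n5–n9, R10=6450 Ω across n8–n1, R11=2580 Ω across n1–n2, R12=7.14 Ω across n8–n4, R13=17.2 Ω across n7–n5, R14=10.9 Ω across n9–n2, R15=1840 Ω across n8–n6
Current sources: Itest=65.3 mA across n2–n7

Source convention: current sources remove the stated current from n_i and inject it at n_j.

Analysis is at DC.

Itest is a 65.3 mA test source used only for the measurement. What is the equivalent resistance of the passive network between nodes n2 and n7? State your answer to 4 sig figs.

Element admittances at DC:
  Y(R1) = 0.0003509 S between n3,n0
  Y(R2) = 0.6757 S between n6,n7
  Y(R3) = 0.0009524 S between n0,n5
  Y(R4) = 0.1647 S between n8,n5
  Y(R5) = 0.008130 S between n6,n4
  Y(R6) = 0.8333 S between n4,n6
  Y(R7) = 0.0001855 S between n0,n5
  Y(R8) = 0.002083 S between n3,n2
  Y(R9) = 0.2381 S between n5,n9
  Y(R10) = 0.0001550 S between n8,n1
  Y(R11) = 0.0003876 S between n1,n2
  Y(R12) = 0.1401 S between n8,n4
  Y(R13) = 0.05814 S between n7,n5
  Y(R14) = 0.09174 S between n9,n2
  Y(R15) = 0.0005435 S between n8,n6
  Itest: injects 0.0653 A into n7 (from n2)
Assemble and solve the 9×9 MNA system:
  V(n1)=-0.4369  V(n2)=-0.7758  V(n3)=-0.6640  V(n4)=0.6522  V(n5)=0.2047  V(n6)=0.6925  V(n7)=0.7428  V(n8)=0.4104  V(n9)=-0.06799

R_eq = 23.26 Ω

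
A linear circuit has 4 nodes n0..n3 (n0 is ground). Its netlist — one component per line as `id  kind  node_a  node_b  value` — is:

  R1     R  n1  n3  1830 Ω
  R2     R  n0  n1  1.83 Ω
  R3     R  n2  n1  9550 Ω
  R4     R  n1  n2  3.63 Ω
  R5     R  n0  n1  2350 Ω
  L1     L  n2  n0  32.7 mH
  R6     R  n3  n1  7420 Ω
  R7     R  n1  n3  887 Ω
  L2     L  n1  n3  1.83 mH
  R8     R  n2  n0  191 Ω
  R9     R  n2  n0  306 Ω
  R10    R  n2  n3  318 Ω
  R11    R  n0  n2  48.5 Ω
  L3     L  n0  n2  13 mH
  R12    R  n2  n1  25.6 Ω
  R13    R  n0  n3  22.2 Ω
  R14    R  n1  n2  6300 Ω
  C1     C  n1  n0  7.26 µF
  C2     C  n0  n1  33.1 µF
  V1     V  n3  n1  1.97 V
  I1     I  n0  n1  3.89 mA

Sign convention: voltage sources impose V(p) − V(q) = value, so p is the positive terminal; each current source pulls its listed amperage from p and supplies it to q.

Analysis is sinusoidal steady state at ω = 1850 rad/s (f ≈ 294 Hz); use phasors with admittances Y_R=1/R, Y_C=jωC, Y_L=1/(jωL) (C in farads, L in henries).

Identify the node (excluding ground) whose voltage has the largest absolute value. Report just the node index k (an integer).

MNA unknowns: 3 node voltages V₁..V_3 plus 1 source current (V1)
R1: Y=0.0005464+0.000j on G[1,3]
R2: Y=0.5464+0.000j on G[0,1]
R3: Y=0.0001047+0.000j on G[2,1]
R4: Y=0.2755+0.000j on G[1,2]
R5: Y=0.0004255+0.000j on G[0,1]
L1: Y=0.000-0.01653j on G[2,0]
R6: Y=0.0001348+0.000j on G[3,1]
R7: Y=0.001127+0.000j on G[1,3]
L2: Y=0.000-0.2954j on G[1,3]
R8: Y=0.005236+0.000j on G[2,0]
R9: Y=0.003268+0.000j on G[2,0]
R10: Y=0.003145+0.000j on G[2,3]
R11: Y=0.02062+0.000j on G[0,2]
L3: Y=0.000-0.04158j on G[0,2]
R12: Y=0.03906+0.000j on G[2,1]
R13: Y=0.04505+0.000j on G[0,3]
R14: Y=0.0001587+0.000j on G[1,2]
C1: Y=0.000+0.01343j on G[1,0]
C2: Y=0.000+0.06123j on G[0,1]
V1: row V3−V1=1.97, i_V1 at 3,1
I1: z[0]−=0.00389, z[1]+=0.00389
solve → V1=-0.1362+0.007393j, V2=-0.1051-0.01082j, V3=1.834+0.007393j
aux → i_V1=-0.09226+0.5815j

3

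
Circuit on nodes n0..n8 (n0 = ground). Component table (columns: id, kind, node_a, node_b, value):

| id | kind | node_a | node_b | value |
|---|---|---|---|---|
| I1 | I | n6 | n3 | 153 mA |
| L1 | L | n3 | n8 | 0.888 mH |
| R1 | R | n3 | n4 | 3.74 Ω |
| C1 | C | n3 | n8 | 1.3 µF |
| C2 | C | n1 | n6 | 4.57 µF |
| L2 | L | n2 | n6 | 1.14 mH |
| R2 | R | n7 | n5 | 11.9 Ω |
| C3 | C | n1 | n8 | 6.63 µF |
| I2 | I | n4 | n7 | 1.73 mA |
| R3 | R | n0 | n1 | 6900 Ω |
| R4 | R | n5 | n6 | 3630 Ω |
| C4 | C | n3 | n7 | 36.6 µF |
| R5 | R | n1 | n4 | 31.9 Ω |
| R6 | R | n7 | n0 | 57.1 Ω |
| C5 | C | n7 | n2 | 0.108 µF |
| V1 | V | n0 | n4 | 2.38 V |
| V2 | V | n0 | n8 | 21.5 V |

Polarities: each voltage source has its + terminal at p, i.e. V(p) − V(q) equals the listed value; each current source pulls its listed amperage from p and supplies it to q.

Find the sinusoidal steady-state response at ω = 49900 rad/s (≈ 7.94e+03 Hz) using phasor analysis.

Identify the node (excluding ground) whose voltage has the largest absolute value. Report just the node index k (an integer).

2

Element admittances at ω=49900 rad/s:
  I1: injects 0.153 A into n3 (from n6)
  Y(L1) = 0.000-0.02257j S between n3,n8
  Y(R1) = 0.2674+0.000j S between n3,n4
  Y(C1) = 0.000+0.06487j S between n3,n8
  Y(C2) = 0.000+0.2280j S between n1,n6
  Y(L2) = 0.000-0.01758j S between n2,n6
  Y(R2) = 0.08403+0.000j S between n7,n5
  Y(C3) = 0.000+0.3308j S between n1,n8
  I2: injects 0.00173 A into n7 (from n4)
  Y(R3) = 0.0001449+0.000j S between n0,n1
  Y(R4) = 0.0002755+0.000j S between n5,n6
  Y(C4) = 0.000+1.826j S between n3,n7
  Y(R5) = 0.03135+0.000j S between n1,n4
  Y(R6) = 0.01751+0.000j S between n7,n0
  Y(C5) = 0.000+0.005389j S between n7,n2
  V1: constraint V(n0)−V(n4) = 2.38
  V2: constraint V(n0)−V(n8) = 21.5
Assemble and solve the 10×10 MNA system:
  V(n1)=-20.95-1.381j  V(n2)=-28.30+0.3033j  V(n3)=-2.271-3.344j  V(n4)=-2.380+0.000j  V(n5)=-2.374-3.345j  V(n6)=-20.34-0.8177j  V(n7)=-2.315-3.353j  V(n8)=-21.50+0.000j
  i(V1)=0.5546+0.9373j  i(V2)=-0.5982-0.9963j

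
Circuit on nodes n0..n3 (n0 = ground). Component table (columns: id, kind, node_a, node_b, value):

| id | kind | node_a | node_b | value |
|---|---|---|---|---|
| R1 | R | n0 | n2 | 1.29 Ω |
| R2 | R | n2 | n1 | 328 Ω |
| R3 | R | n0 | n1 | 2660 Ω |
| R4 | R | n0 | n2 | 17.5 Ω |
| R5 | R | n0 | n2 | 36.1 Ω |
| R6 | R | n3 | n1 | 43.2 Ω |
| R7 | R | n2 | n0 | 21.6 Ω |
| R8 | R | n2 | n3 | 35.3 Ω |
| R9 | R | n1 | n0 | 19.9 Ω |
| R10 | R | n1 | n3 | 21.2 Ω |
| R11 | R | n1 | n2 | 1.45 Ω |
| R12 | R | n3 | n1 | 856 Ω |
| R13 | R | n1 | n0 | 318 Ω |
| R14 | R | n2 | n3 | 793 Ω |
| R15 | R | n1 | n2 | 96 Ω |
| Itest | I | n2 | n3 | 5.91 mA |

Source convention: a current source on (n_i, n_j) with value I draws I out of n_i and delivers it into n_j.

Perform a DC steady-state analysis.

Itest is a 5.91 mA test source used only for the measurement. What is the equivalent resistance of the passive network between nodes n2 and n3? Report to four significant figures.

MNA unknowns: 3 node voltages V₁..V_3
R1: Y=0.7752 on G[0,2]
R2: Y=0.003049 on G[2,1]
R3: Y=0.0003759 on G[0,1]
R4: Y=0.05714 on G[0,2]
R5: Y=0.02770 on G[0,2]
R6: Y=0.02315 on G[3,1]
R7: Y=0.04630 on G[2,0]
R8: Y=0.02833 on G[2,3]
R9: Y=0.05025 on G[1,0]
R10: Y=0.04717 on G[1,3]
R11: Y=0.6897 on G[1,2]
R12: Y=0.001168 on G[3,1]
R13: Y=0.003145 on G[1,0]
R14: Y=0.001261 on G[2,3]
R15: Y=0.01042 on G[1,2]
Itest: z[2]−=0.00591, z[3]+=0.00591
solve → V1=0.005093, V2=-0.0003021, V3=0.06198

R_eq = 10.54 Ω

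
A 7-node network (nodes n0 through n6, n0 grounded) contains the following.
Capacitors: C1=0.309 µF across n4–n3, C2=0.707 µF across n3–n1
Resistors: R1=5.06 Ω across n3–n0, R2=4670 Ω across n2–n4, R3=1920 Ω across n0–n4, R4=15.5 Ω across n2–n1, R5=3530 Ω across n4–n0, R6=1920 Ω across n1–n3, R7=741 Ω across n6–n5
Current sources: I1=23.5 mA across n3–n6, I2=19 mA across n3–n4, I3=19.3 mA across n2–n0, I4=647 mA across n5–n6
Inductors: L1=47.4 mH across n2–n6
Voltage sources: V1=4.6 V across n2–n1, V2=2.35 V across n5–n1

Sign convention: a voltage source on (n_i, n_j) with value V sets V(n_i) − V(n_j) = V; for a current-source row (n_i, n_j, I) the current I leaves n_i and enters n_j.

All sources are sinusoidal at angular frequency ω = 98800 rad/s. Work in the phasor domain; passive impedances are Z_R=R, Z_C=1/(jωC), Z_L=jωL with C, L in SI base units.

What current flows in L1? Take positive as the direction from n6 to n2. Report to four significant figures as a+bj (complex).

Element admittances at ω=98800 rad/s:
  Y(C1) = 0.000+0.03053j S between n4,n3
  Y(R1) = 0.1976+0.000j S between n3,n0
  Y(R2) = 0.0002141+0.000j S between n2,n4
  I1: injects 0.0235 A into n6 (from n3)
  I2: injects 0.019 A into n4 (from n3)
  I3: injects 0.0193 A into n0 (from n2)
  Y(L1) = 0.000-0.0002135j S between n2,n6
  Y(R3) = 0.0005208+0.000j S between n0,n4
  Y(R4) = 0.06452+0.000j S between n2,n1
  Y(C2) = 0.000+0.06985j S between n3,n1
  I4: injects 0.647 A into n6 (from n5)
  Y(R5) = 0.0002833+0.000j S between n4,n0
  Y(R6) = 0.0005208+0.000j S between n1,n3
  Y(R7) = 0.001350+0.000j S between n6,n5
  V1: constraint V(n2)−V(n1) = 4.6
  V2: constraint V(n5)−V(n1) = 2.35
Assemble and solve the 8×8 MNA system:
  V(n1)=-0.09888-0.04345j  V(n2)=4.501-0.04345j  V(n3)=-0.09735+0.002660j  V(n4)=-0.07585-0.6538j  V(n5)=2.251-0.04345j  V(n6)=487.0+76.30j
  i(V1)=-0.3008-0.1032j  i(V2)=0.007197+0.1030j

0.01630-0.1030j A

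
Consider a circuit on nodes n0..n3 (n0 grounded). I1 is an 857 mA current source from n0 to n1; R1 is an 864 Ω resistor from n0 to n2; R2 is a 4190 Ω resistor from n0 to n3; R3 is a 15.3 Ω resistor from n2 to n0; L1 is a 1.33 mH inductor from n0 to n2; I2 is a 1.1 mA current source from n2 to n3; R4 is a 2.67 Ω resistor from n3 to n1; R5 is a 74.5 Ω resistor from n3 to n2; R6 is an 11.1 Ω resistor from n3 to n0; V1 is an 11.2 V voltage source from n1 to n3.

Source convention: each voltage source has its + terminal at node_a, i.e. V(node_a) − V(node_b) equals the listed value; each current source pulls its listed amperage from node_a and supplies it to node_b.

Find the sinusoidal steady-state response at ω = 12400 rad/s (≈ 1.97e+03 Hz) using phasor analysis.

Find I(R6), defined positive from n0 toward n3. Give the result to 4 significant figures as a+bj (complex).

MNA unknowns: 3 node voltages V₁..V_3 plus 1 source current (V1)
I1: z[0]−=0.857, z[1]+=0.857
R1: Y=0.001157+0.000j on G[0,2]
R2: Y=0.0002387+0.000j on G[0,3]
R3: Y=0.06536+0.000j on G[2,0]
L1: Y=0.000-0.06064j on G[0,2]
I2: z[2]−=0.0011, z[3]+=0.0011
R4: Y=0.3745+0.000j on G[3,1]
R5: Y=0.01342+0.000j on G[3,2]
R6: Y=0.09009+0.000j on G[3,0]
V1: row V1−V3=11.2, i_V1 at 1,3
solve → V1=19.58+0.08805j, V2=0.8778+0.6806j, V3=8.384+0.08805j
aux → i_V1=-3.338+0.000j

-0.7553-0.007933j A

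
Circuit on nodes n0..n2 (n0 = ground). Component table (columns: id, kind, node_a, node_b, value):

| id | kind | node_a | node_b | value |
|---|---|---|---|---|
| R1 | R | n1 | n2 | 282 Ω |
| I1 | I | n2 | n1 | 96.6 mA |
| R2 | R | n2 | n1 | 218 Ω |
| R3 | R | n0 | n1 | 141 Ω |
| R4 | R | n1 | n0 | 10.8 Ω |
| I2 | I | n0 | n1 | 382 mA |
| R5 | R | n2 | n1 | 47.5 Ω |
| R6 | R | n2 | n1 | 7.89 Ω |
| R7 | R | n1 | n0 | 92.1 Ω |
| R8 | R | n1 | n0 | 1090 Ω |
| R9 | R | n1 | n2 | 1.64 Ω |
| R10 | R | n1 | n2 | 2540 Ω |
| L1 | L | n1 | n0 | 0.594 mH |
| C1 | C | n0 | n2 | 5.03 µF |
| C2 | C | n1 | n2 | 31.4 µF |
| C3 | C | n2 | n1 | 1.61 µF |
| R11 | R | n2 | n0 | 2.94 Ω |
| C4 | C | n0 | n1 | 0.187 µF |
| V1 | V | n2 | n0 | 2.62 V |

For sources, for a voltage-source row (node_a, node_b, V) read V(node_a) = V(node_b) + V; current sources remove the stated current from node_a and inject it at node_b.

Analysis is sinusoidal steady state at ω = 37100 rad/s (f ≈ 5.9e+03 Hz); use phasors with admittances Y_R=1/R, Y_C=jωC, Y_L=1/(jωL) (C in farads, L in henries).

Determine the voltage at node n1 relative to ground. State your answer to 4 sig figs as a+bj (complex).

Apply KCL at each of the 2 non-ground nodes and solve the resulting linear system.
Node n1: branches {R1, I1, R2, R3, R4, I2, R5, R6, R7, R8, R9, R10, L1, C2, C3, C4} → V_1 = 2.750-0.06106j
Node n2: branches {R1, I1, R2, R5, R6, R9, R10, C1, C2, C3, R11, V1} → V_2 = 2.620+0.000j
Source currents: i(V1)=-0.8133-0.3764j

2.750-0.06106j V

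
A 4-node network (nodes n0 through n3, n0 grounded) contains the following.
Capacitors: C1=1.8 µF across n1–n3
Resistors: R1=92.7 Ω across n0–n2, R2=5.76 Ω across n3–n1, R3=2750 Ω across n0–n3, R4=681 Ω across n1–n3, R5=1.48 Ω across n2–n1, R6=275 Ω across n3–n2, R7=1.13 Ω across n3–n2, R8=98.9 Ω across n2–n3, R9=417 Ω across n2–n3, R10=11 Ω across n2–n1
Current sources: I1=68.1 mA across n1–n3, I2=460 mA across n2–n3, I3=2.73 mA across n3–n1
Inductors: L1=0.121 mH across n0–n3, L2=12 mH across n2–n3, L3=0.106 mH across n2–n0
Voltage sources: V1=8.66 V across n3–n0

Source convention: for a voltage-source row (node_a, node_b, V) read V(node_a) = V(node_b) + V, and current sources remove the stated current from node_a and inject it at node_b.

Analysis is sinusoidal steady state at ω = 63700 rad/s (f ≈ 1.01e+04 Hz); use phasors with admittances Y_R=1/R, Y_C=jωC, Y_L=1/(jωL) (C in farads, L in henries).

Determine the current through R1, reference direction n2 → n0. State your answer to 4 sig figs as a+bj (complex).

Apply KCL at each of the 3 non-ground nodes and solve the resulting linear system.
Node n1: branches {C1, R2, I1, R4, R5, I3, R10} → V_1 = 8.183+1.008j
Node n2: branches {R1, R5, R6, R7, I2, R8, L2, R9, L3, R10} → V_2 = 8.009+1.166j
Node n3: branches {C1, R2, I1, R3, R4, L1, R6, R7, I2, R8, I3, L2, R9, V1} → V_3 = 8.660+0.000j
Source currents: i(V1)=-0.2623+2.297j

0.08639+0.01258j A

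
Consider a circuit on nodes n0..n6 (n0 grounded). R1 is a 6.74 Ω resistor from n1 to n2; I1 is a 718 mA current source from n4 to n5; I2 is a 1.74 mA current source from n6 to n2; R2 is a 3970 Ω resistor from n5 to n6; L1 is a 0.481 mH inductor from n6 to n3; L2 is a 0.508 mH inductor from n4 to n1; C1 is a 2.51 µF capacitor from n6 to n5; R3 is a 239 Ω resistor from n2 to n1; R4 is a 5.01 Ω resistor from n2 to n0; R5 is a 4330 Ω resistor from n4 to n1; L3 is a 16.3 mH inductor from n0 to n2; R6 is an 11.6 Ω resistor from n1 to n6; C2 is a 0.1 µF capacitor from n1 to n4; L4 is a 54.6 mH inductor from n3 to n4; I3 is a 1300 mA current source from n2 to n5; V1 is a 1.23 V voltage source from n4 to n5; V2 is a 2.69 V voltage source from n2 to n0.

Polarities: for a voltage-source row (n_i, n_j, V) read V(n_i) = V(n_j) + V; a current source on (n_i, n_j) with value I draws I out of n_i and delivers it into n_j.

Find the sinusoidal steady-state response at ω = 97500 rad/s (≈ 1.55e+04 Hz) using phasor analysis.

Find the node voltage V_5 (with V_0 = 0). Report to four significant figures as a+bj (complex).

Apply KCL at each of the 6 non-ground nodes and solve the resulting linear system.
Node n1: branches {R1, L2, R3, R5, R6, C2} → V_1 = 11.20+0.000j
Node n2: branches {R1, I2, R3, R4, L3, I3, V2} → V_2 = 2.690+0.000j
Node n3: branches {L1, L4} → V_3 = 26.63+2.068j
Node n4: branches {I1, L2, R5, C2, L4, V1} → V_4 = 28.60-3.325j
Node n5: branches {I1, R2, C1, I3, V1} → V_5 = 27.37-3.325j
Node n6: branches {I2, R2, L1, C1, R6} → V_6 = 26.62+2.116j
Source currents: i(V1)=-0.6863+0.1828j, i(V2)=-0.5369+0.001693j

27.37-3.325j V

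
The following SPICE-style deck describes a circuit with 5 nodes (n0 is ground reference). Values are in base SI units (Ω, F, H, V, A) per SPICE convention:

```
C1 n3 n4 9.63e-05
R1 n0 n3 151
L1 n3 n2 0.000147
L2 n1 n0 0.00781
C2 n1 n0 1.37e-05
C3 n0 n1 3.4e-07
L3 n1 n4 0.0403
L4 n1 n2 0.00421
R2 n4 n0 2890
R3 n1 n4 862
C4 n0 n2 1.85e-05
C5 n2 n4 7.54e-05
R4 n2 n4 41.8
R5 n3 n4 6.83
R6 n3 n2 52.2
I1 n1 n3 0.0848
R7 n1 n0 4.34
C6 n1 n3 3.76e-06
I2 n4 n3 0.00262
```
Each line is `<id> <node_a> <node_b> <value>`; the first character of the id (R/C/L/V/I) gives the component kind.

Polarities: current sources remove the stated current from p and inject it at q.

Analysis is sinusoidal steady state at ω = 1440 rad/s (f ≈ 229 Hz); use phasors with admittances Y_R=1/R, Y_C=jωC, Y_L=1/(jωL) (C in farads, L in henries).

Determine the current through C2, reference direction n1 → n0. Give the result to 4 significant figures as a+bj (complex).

0.0002107+0.001237j A

MNA unknowns: 4 node voltages V₁..V_4
C1: Y=0.000+0.1387j on G[3,4]
R1: Y=0.006623+0.000j on G[0,3]
L1: Y=0.000-4.724j on G[3,2]
L2: Y=0.000-0.08892j on G[1,0]
C2: Y=0.000+0.01973j on G[1,0]
C3: Y=0.000+0.0004896j on G[0,1]
L3: Y=0.000-0.01723j on G[1,4]
L4: Y=0.000-0.1650j on G[1,2]
R2: Y=0.0003460+0.000j on G[4,0]
R3: Y=0.001160+0.000j on G[1,4]
C4: Y=0.000+0.02664j on G[0,2]
C5: Y=0.000+0.1086j on G[2,4]
R4: Y=0.02392+0.000j on G[2,4]
R5: Y=0.1464+0.000j on G[3,4]
R6: Y=0.01916+0.000j on G[3,2]
I1: z[1]−=0.0848, z[3]+=0.0848
R7: Y=0.2304+0.000j on G[1,0]
C6: Y=0.000+0.005414j on G[1,3]
I2: z[4]−=0.00262, z[3]+=0.00262
solve → V1=0.06268-0.01068j, V2=0.1072+0.5425j, V3=0.1079+0.5599j, V4=0.08406+0.5885j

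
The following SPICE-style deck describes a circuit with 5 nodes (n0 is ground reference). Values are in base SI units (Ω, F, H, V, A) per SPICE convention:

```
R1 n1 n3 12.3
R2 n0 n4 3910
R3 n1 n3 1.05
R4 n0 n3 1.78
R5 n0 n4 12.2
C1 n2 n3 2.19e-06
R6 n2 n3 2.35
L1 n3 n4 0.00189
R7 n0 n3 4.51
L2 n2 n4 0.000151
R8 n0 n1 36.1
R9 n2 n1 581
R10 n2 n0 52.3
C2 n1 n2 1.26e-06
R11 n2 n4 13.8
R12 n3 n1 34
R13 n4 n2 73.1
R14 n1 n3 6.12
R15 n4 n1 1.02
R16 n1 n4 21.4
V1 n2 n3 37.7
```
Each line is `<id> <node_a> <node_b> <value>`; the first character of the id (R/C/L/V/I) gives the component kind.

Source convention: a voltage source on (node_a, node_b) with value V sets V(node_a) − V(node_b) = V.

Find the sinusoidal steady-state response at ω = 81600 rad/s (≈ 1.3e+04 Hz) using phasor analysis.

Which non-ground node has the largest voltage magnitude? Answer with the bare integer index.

Apply KCL at each of the 4 non-ground nodes and solve the resulting linear system.
Node n1: branches {R1, R3, R8, R9, C2, R12, R14, R15, R16} → V_1 = 0.9781+1.072j
Node n2: branches {C1, R6, L2, R9, R10, C2, R11, R13, V1} → V_2 = 36.40+0.09363j
Node n3: branches {R1, R3, R4, C1, R6, L1, R7, R12, R14, V1} → V_3 = -1.297+0.09363j
Node n4: branches {R2, R5, L1, L2, R11, R13, R15, R16} → V_4 = 3.564-1.275j
Source currents: i(V1)=-19.84-7.832j

2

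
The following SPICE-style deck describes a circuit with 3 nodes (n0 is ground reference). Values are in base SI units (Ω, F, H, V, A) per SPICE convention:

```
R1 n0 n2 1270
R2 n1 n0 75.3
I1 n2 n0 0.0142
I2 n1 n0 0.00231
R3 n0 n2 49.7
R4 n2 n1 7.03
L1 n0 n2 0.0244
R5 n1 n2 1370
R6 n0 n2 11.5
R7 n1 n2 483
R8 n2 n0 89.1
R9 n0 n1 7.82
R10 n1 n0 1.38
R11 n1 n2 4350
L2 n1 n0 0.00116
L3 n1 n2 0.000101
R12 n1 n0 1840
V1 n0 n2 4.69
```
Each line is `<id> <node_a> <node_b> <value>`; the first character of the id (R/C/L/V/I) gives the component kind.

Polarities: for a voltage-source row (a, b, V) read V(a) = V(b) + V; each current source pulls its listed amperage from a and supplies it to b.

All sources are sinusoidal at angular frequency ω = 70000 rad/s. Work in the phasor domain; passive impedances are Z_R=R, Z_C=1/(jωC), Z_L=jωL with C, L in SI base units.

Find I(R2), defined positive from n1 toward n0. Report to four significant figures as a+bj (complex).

MNA unknowns: 2 node voltages V₁..V_2 plus 1 source current (V1)
R1: Y=0.0007874+0.000j on G[0,2]
R2: Y=0.01328+0.000j on G[1,0]
I1: z[2]−=0.0142, z[0]+=0.0142
I2: z[1]−=0.00231, z[0]+=0.00231
R3: Y=0.02012+0.000j on G[0,2]
R4: Y=0.1422+0.000j on G[2,1]
L1: Y=0.000-0.0005855j on G[0,2]
R5: Y=0.0007299+0.000j on G[1,2]
R6: Y=0.08696+0.000j on G[0,2]
R7: Y=0.002070+0.000j on G[1,2]
R8: Y=0.01122+0.000j on G[2,0]
R9: Y=0.1279+0.000j on G[0,1]
R10: Y=0.7246+0.000j on G[1,0]
R11: Y=0.0002299+0.000j on G[1,2]
L2: Y=0.000-0.01232j on G[1,0]
L3: Y=0.000-0.1414j on G[1,2]
R12: Y=0.0005435+0.000j on G[1,0]
V1: row V0−V2=4.69, i_V1 at 0,2
solve → V1=-0.7580+0.5405j, V2=-4.690+0.000j
aux → i_V1=-1.192+0.4804j

-0.01007+0.007179j A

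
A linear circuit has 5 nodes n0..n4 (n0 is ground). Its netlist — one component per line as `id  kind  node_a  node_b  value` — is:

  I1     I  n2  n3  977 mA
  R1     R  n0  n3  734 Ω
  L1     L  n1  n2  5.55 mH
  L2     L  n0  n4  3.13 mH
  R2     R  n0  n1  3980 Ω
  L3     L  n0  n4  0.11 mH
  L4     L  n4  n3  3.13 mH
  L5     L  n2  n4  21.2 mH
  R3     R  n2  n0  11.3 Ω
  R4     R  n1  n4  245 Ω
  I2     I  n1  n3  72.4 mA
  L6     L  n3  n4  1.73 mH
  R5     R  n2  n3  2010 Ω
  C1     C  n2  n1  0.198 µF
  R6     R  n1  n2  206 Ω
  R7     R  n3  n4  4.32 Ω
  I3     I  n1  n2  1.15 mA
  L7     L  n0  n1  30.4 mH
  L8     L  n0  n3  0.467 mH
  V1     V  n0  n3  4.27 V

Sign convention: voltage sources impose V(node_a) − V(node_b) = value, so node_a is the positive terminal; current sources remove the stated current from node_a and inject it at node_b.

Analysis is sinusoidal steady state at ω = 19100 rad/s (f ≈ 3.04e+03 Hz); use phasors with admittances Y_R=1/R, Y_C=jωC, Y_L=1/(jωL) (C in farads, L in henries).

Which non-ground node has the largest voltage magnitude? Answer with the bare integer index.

1

Apply KCL at each of the 4 non-ground nodes and solve the resulting linear system.
Node n1: branches {L1, R2, R4, I2, C1, R6, I3, L7} → V_1 = -11.87-3.476j
Node n2: branches {I1, L1, L5, R3, R5, C1, R6, I3} → V_2 = -11.25-0.4112j
Node n3: branches {I1, R1, L4, I2, L6, R5, R7, L8, V1} → V_3 = -4.270+0.000j
Node n4: branches {L2, L3, L4, L5, R4, L6, R7} → V_4 = -1.032-1.466j
Source currents: i(V1)=-1.732+0.9704j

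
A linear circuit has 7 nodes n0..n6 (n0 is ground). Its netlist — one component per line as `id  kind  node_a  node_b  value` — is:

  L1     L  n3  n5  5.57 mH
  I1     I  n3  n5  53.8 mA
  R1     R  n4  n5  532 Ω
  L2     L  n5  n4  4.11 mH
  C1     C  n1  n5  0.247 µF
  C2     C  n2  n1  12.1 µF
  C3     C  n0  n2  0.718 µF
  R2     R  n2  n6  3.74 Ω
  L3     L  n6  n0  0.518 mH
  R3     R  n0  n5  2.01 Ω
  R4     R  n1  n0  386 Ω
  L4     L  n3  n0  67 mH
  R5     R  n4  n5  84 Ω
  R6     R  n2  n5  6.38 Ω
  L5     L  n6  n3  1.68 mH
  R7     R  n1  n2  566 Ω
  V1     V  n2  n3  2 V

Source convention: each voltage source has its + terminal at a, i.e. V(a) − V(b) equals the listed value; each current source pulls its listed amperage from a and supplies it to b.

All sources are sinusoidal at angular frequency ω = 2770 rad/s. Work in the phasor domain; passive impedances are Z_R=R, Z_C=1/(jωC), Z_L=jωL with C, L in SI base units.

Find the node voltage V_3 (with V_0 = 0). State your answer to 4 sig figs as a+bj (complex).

-1.474-1.060j V

MNA unknowns: 6 node voltages V₁..V_6 plus 1 source current (V1)
L1: Y=0.000-0.06481j on G[3,5]
I1: z[3]−=0.0538, z[5]+=0.0538
R1: Y=0.001880+0.000j on G[4,5]
L2: Y=0.000-0.08784j on G[5,4]
C1: Y=0.000+0.0006842j on G[1,5]
C2: Y=0.000+0.03352j on G[2,1]
C3: Y=0.000+0.001989j on G[0,2]
R2: Y=0.2674+0.000j on G[2,6]
L3: Y=0.000-0.6969j on G[6,0]
R3: Y=0.4975+0.000j on G[0,5]
R4: Y=0.002591+0.000j on G[1,0]
L4: Y=0.000-0.005388j on G[3,0]
R5: Y=0.01190+0.000j on G[4,5]
R6: Y=0.1567+0.000j on G[2,5]
L5: Y=0.000-0.2149j on G[6,3]
R7: Y=0.001767+0.000j on G[1,2]
V1: row V2−V3=2, i_V1 at 2,3
solve → V1=0.5894-0.9929j, V2=0.5259-1.060j, V3=-1.474-1.060j, V4=0.1137-0.09618j, V5=0.1137-0.09618j, V6=-0.05945-0.07817j
aux → i_V1=-0.2254+0.4148j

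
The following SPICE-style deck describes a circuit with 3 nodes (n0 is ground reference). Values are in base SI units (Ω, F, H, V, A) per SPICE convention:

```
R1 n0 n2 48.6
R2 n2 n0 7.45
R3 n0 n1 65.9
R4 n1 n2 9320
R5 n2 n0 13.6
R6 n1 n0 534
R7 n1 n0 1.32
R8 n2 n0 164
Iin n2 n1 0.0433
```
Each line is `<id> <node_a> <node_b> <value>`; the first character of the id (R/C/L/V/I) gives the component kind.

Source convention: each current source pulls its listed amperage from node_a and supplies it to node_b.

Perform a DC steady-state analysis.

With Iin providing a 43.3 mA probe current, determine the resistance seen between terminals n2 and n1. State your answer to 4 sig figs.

R_eq = 5.553 Ω

MNA unknowns: 2 node voltages V₁..V_2
R1: Y=0.02058 on G[0,2]
R2: Y=0.1342 on G[2,0]
R3: Y=0.01517 on G[0,1]
R4: Y=0.0001073 on G[1,2]
R5: Y=0.07353 on G[2,0]
R6: Y=0.001873 on G[1,0]
R7: Y=0.7576 on G[1,0]
R8: Y=0.006098 on G[2,0]
Iin: z[2]−=0.0433, z[1]+=0.0433
solve → V1=0.05586, V2=-0.1846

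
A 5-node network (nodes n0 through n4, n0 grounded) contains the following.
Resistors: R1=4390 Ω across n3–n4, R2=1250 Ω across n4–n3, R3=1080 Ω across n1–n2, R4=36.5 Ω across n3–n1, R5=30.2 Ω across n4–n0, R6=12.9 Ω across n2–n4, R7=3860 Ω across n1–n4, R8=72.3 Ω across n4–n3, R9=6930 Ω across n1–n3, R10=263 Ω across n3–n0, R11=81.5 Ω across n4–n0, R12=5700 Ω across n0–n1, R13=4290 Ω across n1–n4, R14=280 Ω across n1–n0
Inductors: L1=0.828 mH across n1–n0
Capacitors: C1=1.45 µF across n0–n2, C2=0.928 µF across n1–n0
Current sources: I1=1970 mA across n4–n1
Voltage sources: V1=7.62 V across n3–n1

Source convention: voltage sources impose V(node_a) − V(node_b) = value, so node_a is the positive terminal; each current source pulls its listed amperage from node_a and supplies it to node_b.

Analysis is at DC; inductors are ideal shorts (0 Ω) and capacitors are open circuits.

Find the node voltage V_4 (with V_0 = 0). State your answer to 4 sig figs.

Apply KCL at each of the 4 non-ground nodes and solve the resulting linear system.
Node n1: branches {R3, R4, L1, R7, R9, R12, R13, R14, C2, I1, V1} → V_1 = 0.000
Node n2: branches {R3, R6, C1} → V_2 = -29.76
Node n3: branches {R1, R2, R4, R8, R9, R10, V1} → V_3 = 7.620
Node n4: branches {R1, R2, R5, R6, R7, R8, R11, R13, I1} → V_4 = -30.12
Source currents: i(L1)=1.338, i(V1)=-0.7996

-30.12 V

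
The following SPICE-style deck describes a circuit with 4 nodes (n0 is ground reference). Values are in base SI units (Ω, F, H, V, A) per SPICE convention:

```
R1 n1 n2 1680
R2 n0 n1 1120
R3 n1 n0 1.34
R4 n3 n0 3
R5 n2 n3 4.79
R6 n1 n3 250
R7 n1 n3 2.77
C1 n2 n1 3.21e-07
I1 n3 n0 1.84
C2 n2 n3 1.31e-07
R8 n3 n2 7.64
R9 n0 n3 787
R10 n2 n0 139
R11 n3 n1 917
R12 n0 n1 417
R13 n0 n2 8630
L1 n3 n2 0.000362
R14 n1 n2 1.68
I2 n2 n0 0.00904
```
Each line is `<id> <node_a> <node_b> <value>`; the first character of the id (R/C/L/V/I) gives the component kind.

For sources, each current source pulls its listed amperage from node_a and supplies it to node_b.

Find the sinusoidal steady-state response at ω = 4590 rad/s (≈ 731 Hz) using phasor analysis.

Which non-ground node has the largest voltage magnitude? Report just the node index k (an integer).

3

Apply KCL at each of the 3 non-ground nodes and solve the resulting linear system.
Node n1: branches {R1, R2, R3, R6, R7, C1, R11, R12, R14} → V_1 = -1.282+0.07490j
Node n2: branches {R1, R5, C1, C2, R8, R10, R13, L1, R14, I2} → V_2 = -2.078+0.3246j
Node n3: branches {R4, R5, R6, R7, I1, C2, R8, R9, R11, L1} → V_3 = -2.609-0.1749j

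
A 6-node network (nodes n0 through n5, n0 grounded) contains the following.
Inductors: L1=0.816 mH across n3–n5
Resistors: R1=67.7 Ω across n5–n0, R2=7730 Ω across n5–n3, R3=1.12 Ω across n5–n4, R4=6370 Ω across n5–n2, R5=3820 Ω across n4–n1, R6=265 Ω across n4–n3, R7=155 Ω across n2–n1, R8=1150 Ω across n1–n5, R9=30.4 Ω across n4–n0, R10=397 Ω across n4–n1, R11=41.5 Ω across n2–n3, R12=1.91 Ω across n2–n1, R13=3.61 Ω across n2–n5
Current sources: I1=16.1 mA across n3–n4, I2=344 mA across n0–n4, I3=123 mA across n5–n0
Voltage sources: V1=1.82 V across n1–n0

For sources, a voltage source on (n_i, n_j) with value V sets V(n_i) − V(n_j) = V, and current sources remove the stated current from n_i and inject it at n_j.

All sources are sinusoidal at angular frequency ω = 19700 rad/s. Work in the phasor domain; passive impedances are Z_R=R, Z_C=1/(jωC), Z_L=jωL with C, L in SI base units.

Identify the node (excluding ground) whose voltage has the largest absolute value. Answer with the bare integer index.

Apply KCL at each of the 5 non-ground nodes and solve the resulting linear system.
Node n1: branches {R5, R7, R8, R10, R12, V1} → V_1 = 1.820+0.000j
Node n2: branches {R4, R7, R11, R12, R13} → V_2 = 2.003-0.001789j
Node n3: branches {L1, R2, R6, I1, R11} → V_3 = 2.204-0.2904j
Node n4: branches {R3, R5, R6, I1, R9, R10, I2} → V_4 = 2.637+0.01786j
Node n5: branches {L1, R1, R2, R3, R4, R8, R13, I3} → V_5 = 2.336+0.01988j
Source currents: i(V1)=0.09974-0.0008813j

4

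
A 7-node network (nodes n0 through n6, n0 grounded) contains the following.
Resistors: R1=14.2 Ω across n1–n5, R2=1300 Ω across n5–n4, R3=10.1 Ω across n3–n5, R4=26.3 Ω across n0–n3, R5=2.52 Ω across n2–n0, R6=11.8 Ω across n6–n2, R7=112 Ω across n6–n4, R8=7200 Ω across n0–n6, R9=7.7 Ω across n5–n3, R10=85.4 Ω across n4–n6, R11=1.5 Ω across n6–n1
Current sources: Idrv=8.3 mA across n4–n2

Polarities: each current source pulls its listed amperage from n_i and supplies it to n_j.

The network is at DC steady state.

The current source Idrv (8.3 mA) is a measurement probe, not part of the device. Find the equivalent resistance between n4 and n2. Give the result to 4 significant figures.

R_eq = 56.00 Ω

Apply KCL at each of the 6 non-ground nodes and solve the resulting linear system.
Node n1: branches {R1, R11} → V_1 = -0.07149
Node n2: branches {R5, R6, Idrv} → V_2 = 0.004291
Node n3: branches {R3, R4, R9} → V_3 = -0.04452
Node n4: branches {R2, R7, R10, Idrv} → V_4 = -0.4605
Node n5: branches {R1, R2, R3, R9} → V_5 = -0.05191
Node n6: branches {R6, R7, R8, R10, R11} → V_6 = -0.07355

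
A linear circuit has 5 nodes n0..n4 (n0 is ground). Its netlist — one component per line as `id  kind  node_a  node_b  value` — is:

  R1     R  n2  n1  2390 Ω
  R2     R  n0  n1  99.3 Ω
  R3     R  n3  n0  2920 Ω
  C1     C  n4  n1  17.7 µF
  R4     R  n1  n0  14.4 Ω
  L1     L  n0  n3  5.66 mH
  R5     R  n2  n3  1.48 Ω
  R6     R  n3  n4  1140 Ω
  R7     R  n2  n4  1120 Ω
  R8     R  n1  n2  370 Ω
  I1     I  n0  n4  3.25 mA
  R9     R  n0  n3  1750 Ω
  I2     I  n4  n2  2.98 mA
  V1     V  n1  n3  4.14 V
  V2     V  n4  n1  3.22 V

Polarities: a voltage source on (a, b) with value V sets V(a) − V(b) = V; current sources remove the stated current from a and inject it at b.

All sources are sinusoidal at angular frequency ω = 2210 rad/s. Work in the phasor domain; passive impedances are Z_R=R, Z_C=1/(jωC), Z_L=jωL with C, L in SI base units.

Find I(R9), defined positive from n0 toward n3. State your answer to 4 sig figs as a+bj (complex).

Element admittances at ω=2210 rad/s:
  Y(R1) = 0.0004184+0.000j S between n2,n1
  Y(R2) = 0.01007+0.000j S between n0,n1
  Y(R3) = 0.0003425+0.000j S between n3,n0
  Y(C1) = 0.000+0.03912j S between n4,n1
  Y(R4) = 0.06944+0.000j S between n1,n0
  Y(L1) = 0.000-0.07994j S between n0,n3
  Y(R5) = 0.6757+0.000j S between n2,n3
  Y(R6) = 0.0008772+0.000j S between n3,n4
  Y(R7) = 0.0008929+0.000j S between n2,n4
  Y(R8) = 0.002703+0.000j S between n1,n2
  I1: injects 0.00325 A into n4 (from n0)
  Y(R9) = 0.0005714+0.000j S between n0,n3
  I2: injects 0.00298 A into n2 (from n4)
  V1: constraint V(n1)−V(n3) = 4.14
  V2: constraint V(n4)−V(n1) = 3.22
Assemble and solve the 6×6 MNA system:
  V(n1)=2.101-2.026j  V(n2)=-2.005-2.026j  V(n3)=-2.039-2.026j  V(n4)=5.321-2.026j
  i(V1)=-0.1926+0.1611j  i(V2)=-0.01273-0.1260j

0.001165+0.001158j A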